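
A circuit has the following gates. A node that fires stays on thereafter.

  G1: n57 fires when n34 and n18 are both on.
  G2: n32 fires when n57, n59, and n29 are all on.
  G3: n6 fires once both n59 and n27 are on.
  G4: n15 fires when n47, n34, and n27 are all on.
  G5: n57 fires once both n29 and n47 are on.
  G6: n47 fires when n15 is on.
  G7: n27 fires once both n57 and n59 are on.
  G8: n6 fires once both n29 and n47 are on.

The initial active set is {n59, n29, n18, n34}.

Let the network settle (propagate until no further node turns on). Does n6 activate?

Yes

G1: n34 and n18 on → n57 on.
G7: n57 and n59 on → n27 on.
n59 and n27 are on, so n6 fires (G3).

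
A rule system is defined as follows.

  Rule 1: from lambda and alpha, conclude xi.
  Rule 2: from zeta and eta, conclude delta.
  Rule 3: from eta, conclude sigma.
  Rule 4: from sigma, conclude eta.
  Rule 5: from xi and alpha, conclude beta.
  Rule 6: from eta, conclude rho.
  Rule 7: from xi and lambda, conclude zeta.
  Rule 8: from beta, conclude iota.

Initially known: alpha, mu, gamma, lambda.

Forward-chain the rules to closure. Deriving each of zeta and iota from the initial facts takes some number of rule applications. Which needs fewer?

zeta

zeta: From lambda and alpha, Rule 1 gives xi. From xi and lambda, Rule 7 gives zeta. [2 rule applications]
iota: From lambda and alpha, Rule 1 gives xi. xi and alpha hold, so beta follows (Rule 5). beta holds, so iota follows (Rule 8). [3 rule applications]
zeta needs fewer.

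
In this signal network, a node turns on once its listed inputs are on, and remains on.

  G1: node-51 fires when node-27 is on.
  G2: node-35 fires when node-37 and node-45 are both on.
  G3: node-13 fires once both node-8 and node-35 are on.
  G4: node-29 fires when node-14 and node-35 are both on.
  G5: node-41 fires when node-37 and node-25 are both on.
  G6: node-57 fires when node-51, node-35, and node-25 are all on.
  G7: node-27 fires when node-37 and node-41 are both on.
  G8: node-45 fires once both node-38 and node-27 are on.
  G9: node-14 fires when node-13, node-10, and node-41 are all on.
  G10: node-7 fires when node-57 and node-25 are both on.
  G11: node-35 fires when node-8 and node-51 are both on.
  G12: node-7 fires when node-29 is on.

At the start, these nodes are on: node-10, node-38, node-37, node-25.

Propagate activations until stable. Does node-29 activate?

No

node-29 would need node-14 and node-35 (G4), but node-14 never turns on.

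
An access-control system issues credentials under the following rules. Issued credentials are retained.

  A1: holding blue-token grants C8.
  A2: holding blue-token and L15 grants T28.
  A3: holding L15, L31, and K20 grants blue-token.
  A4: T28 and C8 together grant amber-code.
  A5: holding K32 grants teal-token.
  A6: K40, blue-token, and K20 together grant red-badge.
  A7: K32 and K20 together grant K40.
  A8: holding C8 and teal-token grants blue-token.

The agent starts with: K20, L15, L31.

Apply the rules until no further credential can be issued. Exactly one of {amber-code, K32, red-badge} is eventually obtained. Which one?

Holding L15, L31, and K20 grants blue-token (A3).
Holding blue-token and L15 grants T28 (A2).
Holding blue-token grants C8 (A1).
Holding T28 and C8 grants amber-code (A4).
red-badge would need K40, blue-token, and K20 (A6), but K40 is never granted. No rule produces K32, and it is not given.

amber-code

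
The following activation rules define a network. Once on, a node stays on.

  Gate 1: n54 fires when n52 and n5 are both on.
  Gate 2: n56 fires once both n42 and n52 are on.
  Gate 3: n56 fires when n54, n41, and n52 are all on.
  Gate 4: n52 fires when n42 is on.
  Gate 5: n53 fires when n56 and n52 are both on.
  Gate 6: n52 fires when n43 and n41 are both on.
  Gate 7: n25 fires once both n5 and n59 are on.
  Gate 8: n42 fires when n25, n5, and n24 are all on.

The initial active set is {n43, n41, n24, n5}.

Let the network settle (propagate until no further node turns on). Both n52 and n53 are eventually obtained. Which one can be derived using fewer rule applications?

n52: n43 and n41 are on, so n52 fires (Gate 6). [1 rule application]
n53: Gate 6: n43 and n41 on → n52 on. Gate 1: n52 and n5 on → n54 on. Gate 3: n54, n41, and n52 on → n56 on. n56 and n52 are on, so n53 fires (Gate 5). [4 rule applications]
n52 needs fewer.

n52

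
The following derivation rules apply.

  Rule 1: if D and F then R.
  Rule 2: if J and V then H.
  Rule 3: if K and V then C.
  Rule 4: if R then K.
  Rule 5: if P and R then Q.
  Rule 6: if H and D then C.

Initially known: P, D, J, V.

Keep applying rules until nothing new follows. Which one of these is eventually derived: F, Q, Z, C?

C

J and V hold, so H follows (Rule 2).
H and D hold, so C follows (Rule 6).
Q would need P and R (Rule 5), but R is never established. No rule produces F, and it is not given. No rule produces Z, and it is not given.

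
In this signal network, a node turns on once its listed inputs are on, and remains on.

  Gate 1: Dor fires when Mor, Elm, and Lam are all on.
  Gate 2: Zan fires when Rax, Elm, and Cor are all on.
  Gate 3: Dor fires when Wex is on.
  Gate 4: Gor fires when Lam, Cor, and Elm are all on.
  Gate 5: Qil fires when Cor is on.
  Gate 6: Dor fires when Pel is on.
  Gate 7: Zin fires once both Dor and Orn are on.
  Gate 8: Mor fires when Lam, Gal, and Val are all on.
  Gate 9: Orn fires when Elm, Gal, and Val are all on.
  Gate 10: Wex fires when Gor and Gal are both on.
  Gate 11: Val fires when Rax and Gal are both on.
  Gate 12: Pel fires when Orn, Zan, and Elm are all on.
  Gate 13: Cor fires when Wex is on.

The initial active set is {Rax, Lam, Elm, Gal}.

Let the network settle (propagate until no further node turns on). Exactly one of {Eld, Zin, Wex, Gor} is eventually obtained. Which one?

Gate 11: Rax and Gal on → Val on.
Elm, Gal, and Val are on, so Orn fires (Gate 9).
Gate 8: Lam, Gal, and Val on → Mor on.
Mor, Elm, and Lam are on, so Dor fires (Gate 1).
Gate 7: Dor and Orn on → Zin on.
No rule produces Eld, and it is not given. Wex would need Gor and Gal (Gate 10), but Gor never turns on. Gor would need Lam, Cor, and Elm (Gate 4), but Cor never turns on.

Zin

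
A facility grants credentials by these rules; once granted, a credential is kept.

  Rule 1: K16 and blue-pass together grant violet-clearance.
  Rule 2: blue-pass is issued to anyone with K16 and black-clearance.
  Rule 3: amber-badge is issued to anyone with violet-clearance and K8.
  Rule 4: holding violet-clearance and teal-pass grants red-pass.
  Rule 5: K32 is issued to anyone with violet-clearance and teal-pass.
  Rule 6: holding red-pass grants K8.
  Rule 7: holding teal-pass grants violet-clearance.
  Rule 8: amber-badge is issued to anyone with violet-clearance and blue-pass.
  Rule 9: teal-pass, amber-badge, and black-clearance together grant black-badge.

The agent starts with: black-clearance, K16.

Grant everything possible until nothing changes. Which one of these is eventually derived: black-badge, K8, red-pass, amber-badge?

amber-badge

Holding K16 and black-clearance grants blue-pass (Rule 2).
Holding K16 and blue-pass grants violet-clearance (Rule 1).
Holding violet-clearance and blue-pass grants amber-badge (Rule 8).
black-badge would need teal-pass, amber-badge, and black-clearance (Rule 9), but teal-pass is never granted. red-pass would need violet-clearance and teal-pass (Rule 4), but teal-pass is never granted. K8 would need red-pass (Rule 6), but red-pass is never granted.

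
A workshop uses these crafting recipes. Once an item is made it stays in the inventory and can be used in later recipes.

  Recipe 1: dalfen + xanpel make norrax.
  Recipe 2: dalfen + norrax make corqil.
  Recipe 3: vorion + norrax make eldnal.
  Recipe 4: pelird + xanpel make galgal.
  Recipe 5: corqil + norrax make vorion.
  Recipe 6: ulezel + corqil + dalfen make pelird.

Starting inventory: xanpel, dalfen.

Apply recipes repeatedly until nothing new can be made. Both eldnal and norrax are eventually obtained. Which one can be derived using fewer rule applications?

norrax

norrax: dalfen + xanpel → norrax (Recipe 1). [1 rule application]
eldnal: Using Recipe 1, dalfen and xanpel make norrax. dalfen + norrax → corqil (Recipe 2). corqil + norrax → vorion (Recipe 5). vorion + norrax → eldnal (Recipe 3). [4 rule applications]
norrax needs fewer.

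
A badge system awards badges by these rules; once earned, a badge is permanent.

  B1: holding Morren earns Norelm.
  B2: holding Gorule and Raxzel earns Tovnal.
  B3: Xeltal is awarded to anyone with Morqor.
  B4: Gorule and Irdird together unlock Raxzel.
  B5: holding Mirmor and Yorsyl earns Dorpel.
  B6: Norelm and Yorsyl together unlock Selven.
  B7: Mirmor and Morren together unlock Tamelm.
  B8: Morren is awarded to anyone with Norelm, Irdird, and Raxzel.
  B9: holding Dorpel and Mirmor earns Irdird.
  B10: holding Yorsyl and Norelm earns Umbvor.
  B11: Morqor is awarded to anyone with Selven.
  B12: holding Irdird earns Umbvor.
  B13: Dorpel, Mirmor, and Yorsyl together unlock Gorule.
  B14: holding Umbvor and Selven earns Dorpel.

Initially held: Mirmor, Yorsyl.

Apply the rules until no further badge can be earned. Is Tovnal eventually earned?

With Mirmor and Yorsyl, Dorpel is earned (B5).
With Dorpel, Mirmor, and Yorsyl, Gorule is earned (B13).
With Dorpel and Mirmor, Irdird is earned (B9).
With Gorule and Irdird, Raxzel is earned (B4).
With Gorule and Raxzel, Tovnal is earned (B2).

Yes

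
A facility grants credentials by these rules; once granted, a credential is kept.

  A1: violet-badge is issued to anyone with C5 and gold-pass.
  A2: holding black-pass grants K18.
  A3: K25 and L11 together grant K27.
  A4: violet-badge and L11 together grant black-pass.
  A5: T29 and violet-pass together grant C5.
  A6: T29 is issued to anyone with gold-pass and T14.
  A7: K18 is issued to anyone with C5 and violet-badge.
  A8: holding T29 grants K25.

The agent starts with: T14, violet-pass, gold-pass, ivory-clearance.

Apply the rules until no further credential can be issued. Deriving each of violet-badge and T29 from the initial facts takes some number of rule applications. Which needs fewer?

T29

T29: Holding gold-pass and T14 grants T29 (A6). [1 rule application]
violet-badge: Holding gold-pass and T14 grants T29 (A6). Holding T29 and violet-pass grants C5 (A5). Holding C5 and gold-pass grants violet-badge (A1). [3 rule applications]
T29 needs fewer.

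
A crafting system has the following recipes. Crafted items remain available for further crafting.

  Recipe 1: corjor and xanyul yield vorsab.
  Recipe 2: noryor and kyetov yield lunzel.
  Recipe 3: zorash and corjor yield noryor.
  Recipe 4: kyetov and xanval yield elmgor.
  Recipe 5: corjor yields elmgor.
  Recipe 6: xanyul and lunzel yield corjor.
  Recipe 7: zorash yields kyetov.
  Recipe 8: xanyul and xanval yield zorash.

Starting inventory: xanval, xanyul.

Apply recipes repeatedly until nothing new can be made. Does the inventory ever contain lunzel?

lunzel would need noryor and kyetov (Recipe 2), but noryor is never obtained.

No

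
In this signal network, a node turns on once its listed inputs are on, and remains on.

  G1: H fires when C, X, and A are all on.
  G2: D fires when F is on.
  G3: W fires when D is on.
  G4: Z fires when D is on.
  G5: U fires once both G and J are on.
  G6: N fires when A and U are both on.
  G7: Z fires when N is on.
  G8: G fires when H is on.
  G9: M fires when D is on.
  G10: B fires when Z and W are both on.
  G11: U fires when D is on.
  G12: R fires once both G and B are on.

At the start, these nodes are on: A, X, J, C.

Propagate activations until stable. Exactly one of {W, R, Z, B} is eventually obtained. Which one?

C, X, and A are on, so H fires (G1).
H is on, so G fires (G8).
G and J are on, so U fires (G5).
G6: A and U on → N on.
G7: N on → Z on.
B would need Z and W (G10), but W never turns on. W would need D (G3), but D never turns on. R would need G and B (G12), but B never turns on.

Z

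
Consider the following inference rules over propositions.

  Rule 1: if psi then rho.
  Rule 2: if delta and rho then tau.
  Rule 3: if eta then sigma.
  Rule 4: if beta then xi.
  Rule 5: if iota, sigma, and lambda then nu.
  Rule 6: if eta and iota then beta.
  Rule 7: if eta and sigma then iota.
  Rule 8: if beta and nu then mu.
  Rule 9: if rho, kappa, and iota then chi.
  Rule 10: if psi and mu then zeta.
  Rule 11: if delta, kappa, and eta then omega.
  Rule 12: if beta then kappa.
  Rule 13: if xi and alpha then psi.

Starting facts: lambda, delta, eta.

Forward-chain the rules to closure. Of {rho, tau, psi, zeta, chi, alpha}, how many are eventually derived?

0

rho would need psi (Rule 1), but psi is never established.
tau would need delta and rho (Rule 2), but rho is never established.
psi would need xi and alpha (Rule 13), but alpha is never established.
zeta would need psi and mu (Rule 10), but psi is never established.
chi would need rho, kappa, and iota (Rule 9), but rho is never established.
No rule produces alpha, and it is not given.
None of the 6 are reached.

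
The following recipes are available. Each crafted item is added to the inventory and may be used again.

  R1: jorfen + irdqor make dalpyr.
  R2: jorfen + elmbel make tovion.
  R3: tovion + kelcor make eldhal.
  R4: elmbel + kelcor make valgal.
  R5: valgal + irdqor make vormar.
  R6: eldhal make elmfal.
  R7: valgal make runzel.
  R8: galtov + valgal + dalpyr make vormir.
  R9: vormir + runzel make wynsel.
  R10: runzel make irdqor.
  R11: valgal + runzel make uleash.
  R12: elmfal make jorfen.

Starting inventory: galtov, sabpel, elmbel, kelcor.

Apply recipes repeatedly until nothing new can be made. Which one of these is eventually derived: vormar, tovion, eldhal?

vormar

elmbel + kelcor → valgal (R4).
valgal → runzel (R7).
runzel → irdqor (R10).
Using R5, valgal and irdqor make vormar.
tovion would need jorfen and elmbel (R2), but jorfen is never obtained. eldhal would need tovion and kelcor (R3), but tovion is never obtained.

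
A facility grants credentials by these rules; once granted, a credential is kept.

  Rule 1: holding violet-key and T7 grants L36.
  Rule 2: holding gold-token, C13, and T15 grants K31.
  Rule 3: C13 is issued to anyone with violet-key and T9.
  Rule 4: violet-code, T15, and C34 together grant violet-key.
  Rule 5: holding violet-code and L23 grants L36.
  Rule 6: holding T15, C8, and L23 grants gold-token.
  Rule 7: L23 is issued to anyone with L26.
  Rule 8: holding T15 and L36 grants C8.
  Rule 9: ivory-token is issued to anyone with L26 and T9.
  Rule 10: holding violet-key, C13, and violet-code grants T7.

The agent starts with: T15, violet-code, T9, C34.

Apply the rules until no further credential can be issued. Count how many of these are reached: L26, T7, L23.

1

Holding violet-code, T15, and C34 grants violet-key (Rule 4).
Holding violet-key and T9 grants C13 (Rule 3).
Holding violet-key, C13, and violet-code grants T7 (Rule 10).
No rule produces L26, and it is not given.
T7: reached.
L23 would need L26 (Rule 7), but L26 is never granted.
Reached: T7 — 1 of the 3.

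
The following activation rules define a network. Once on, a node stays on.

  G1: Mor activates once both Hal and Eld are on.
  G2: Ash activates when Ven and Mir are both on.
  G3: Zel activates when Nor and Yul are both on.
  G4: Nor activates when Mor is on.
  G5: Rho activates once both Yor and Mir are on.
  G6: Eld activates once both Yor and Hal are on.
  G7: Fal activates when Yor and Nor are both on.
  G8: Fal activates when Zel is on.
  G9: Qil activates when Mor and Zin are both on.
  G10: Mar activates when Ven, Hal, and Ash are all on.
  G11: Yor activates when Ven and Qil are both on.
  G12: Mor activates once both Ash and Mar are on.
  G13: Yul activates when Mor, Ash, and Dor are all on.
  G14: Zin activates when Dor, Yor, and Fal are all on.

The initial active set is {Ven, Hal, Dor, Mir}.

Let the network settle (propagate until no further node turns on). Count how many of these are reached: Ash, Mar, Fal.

Ven and Mir are on, so Ash activates (G2).
G10: Ven, Hal, and Ash on → Mar on.
Ash and Mar are on, so Mor activates (G12).
Mor is on, so Nor activates (G4).
G13: Mor, Ash, and Dor on → Yul on.
Nor and Yul are on, so Zel activates (G3).
Zel is on, so Fal activates (G8).
Ash: reached.
Mar: reached.
Fal: reached.
All 3 are reached.

3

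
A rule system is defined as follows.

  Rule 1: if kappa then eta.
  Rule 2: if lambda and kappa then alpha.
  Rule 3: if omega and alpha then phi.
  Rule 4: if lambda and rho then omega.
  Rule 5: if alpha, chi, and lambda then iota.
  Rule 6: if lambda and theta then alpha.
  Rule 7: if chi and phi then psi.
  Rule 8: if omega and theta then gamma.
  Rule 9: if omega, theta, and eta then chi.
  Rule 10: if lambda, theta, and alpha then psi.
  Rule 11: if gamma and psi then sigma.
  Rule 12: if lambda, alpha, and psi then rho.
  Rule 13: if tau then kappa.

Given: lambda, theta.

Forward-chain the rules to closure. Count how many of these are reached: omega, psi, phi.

lambda and theta hold, so alpha follows (Rule 6).
lambda, theta, and alpha hold, so psi follows (Rule 10).
lambda, alpha, and psi hold, so rho follows (Rule 12).
From lambda and rho, Rule 4 gives omega.
From omega and alpha, Rule 3 gives phi.
omega: reached.
psi: reached.
phi: reached.
All 3 are reached.

3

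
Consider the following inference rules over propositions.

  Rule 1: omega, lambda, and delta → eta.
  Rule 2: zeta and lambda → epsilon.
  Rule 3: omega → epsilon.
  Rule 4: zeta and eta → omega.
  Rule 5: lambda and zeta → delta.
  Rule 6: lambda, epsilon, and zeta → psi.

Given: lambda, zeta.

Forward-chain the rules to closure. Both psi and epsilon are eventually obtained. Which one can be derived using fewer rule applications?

epsilon: From zeta and lambda, Rule 2 gives epsilon. [1 rule application]
psi: zeta and lambda hold, so epsilon follows (Rule 2). From lambda, epsilon, and zeta, Rule 6 gives psi. [2 rule applications]
epsilon needs fewer.

epsilon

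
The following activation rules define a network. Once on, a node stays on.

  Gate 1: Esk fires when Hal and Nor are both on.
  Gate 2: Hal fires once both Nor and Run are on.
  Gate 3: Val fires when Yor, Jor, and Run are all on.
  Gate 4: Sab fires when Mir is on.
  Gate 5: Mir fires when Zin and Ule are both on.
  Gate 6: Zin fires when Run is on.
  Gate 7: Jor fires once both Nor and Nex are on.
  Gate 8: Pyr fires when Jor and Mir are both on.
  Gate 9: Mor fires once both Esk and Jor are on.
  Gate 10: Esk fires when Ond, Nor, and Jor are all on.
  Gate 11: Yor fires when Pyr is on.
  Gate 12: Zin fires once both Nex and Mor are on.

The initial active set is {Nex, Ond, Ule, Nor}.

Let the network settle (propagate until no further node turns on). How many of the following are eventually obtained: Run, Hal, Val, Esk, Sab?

2

Nor and Nex are on, so Jor fires (Gate 7).
Gate 10: Ond, Nor, and Jor on → Esk on.
Gate 9: Esk and Jor on → Mor on.
Gate 12: Nex and Mor on → Zin on.
Zin and Ule are on, so Mir fires (Gate 5).
Mir is on, so Sab fires (Gate 4).
No rule produces Run, and it is not given.
Hal would need Nor and Run (Gate 2), but Run never turns on.
Val would need Yor, Jor, and Run (Gate 3), but Run never turns on.
Esk: reached.
Sab: reached.
Reached: Esk and Sab — 2 of the 5.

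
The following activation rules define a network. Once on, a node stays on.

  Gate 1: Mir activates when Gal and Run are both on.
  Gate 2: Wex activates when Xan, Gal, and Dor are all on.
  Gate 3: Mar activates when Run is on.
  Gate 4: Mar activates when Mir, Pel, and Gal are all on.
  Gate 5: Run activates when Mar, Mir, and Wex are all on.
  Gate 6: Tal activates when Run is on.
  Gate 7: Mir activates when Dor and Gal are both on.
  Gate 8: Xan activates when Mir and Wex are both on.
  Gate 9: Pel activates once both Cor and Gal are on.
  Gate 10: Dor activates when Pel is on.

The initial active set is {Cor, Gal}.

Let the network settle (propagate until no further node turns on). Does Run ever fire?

No

Run would need Mar, Mir, and Wex (Gate 5), but Wex never turns on.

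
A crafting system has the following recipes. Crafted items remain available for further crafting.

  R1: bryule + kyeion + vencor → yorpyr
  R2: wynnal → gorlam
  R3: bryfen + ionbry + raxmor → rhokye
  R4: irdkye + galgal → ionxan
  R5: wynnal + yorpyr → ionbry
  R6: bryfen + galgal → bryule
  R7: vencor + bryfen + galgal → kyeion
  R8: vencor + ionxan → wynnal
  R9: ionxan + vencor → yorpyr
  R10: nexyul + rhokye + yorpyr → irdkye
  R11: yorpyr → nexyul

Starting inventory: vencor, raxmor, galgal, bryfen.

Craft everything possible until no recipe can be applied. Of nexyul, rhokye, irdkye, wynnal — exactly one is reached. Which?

bryfen + galgal → bryule (R6).
Using R7, vencor, bryfen, and galgal make kyeion.
bryule + kyeion + vencor → yorpyr (R1).
yorpyr → nexyul (R11).
rhokye would need bryfen, ionbry, and raxmor (R3), but ionbry is never obtained. irdkye would need nexyul, rhokye, and yorpyr (R10), but rhokye is never obtained. wynnal would need vencor and ionxan (R8), but ionxan is never obtained.

nexyul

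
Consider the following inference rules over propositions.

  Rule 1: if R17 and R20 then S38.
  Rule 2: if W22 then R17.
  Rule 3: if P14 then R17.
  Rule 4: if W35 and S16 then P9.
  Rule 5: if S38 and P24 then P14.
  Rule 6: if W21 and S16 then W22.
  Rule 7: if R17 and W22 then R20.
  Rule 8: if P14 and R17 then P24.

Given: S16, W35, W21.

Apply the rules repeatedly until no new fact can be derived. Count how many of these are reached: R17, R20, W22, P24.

3

W21 and S16 hold, so W22 follows (Rule 6).
W22 holds, so R17 follows (Rule 2).
R17 and W22 hold, so R20 follows (Rule 7).
R17: reached.
R20: reached.
W22: reached.
P24 would need P14 and R17 (Rule 8), but P14 is never established.
Reached: R17, R20, and W22 — 3 of the 4.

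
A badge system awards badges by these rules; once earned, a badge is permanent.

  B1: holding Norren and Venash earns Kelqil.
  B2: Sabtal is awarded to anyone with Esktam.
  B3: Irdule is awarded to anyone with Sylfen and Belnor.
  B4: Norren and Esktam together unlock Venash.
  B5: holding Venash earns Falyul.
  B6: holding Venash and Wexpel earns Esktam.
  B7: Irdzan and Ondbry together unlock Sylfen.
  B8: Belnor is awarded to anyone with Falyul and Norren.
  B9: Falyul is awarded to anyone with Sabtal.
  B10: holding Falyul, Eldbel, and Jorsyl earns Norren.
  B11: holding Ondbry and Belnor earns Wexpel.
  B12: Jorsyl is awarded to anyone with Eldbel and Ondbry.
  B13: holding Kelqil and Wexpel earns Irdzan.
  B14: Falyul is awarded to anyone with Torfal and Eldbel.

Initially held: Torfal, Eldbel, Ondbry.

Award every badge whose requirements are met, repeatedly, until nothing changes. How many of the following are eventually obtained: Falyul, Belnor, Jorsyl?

With Eldbel and Ondbry, Jorsyl is earned (B12).
With Torfal and Eldbel, Falyul is earned (B14).
With Falyul, Eldbel, and Jorsyl, Norren is earned (B10).
With Falyul and Norren, Belnor is earned (B8).
Falyul: reached.
Belnor: reached.
Jorsyl: reached.
All 3 are reached.

3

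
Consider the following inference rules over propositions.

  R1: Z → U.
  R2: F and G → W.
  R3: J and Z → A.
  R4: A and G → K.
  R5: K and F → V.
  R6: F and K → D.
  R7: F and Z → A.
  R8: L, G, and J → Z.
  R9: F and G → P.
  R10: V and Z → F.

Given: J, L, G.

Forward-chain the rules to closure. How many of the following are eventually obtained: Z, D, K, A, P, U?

From L, G, and J, R8 gives Z.
From J and Z, R3 gives A.
Z holds, so U follows (R1).
From A and G, R4 gives K.
Z: reached.
D would need F and K (R6), but F is never established.
K: reached.
A: reached.
P would need F and G (R9), but F is never established.
U: reached.
Reached: Z, K, A, and U — 4 of the 6.

4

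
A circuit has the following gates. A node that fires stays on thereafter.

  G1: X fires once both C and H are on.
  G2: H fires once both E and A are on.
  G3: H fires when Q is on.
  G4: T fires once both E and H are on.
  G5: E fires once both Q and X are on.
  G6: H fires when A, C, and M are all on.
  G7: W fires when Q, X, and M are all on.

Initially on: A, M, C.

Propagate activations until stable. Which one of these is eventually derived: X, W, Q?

X

A, C, and M are on, so H fires (G6).
G1: C and H on → X on.
No rule produces Q, and it is not given. W would need Q, X, and M (G7), but Q never turns on.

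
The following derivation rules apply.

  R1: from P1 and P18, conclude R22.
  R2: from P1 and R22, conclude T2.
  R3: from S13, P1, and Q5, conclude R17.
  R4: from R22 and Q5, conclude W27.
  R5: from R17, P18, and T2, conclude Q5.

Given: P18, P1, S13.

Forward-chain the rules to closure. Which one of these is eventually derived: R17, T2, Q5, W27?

T2

P1 and P18 hold, so R22 follows (R1).
From P1 and R22, R2 gives T2.
Q5 would need R17, P18, and T2 (R5), but R17 is never established. W27 would need R22 and Q5 (R4), but Q5 is never established. R17 would need S13, P1, and Q5 (R3), but Q5 is never established.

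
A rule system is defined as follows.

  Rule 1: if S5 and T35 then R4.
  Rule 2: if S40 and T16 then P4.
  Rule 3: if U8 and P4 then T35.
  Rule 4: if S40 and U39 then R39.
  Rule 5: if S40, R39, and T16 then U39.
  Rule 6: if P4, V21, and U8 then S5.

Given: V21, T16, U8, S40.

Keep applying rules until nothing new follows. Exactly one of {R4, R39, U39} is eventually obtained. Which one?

S40 and T16 hold, so P4 follows (Rule 2).
From P4, V21, and U8, Rule 6 gives S5.
From U8 and P4, Rule 3 gives T35.
S5 and T35 hold, so R4 follows (Rule 1).
R39 would need S40 and U39 (Rule 4), but U39 is never established. U39 would need S40, R39, and T16 (Rule 5), but R39 is never established.

R4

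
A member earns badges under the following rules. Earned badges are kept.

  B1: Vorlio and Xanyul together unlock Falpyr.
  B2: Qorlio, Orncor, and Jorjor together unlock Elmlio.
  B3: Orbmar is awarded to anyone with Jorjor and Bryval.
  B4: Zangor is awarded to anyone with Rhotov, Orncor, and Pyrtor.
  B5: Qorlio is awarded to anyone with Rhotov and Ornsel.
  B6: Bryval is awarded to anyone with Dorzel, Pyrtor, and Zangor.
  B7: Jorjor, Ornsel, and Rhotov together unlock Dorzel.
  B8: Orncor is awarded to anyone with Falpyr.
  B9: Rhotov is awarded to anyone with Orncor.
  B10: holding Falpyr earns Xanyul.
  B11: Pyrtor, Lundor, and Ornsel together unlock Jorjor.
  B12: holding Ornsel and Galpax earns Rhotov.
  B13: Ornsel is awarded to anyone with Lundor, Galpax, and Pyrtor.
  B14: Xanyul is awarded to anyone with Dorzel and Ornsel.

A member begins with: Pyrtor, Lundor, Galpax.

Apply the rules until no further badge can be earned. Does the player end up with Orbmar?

No

Orbmar would need Jorjor and Bryval (B3), but Bryval is never earned.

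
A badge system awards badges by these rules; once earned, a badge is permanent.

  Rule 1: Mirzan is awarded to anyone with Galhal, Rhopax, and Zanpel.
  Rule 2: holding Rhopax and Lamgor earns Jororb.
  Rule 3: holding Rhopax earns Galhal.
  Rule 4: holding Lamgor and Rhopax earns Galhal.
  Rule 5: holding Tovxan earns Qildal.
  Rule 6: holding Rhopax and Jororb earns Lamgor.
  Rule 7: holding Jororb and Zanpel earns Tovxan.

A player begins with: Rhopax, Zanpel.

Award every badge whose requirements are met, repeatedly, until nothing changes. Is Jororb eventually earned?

Jororb would need Rhopax and Lamgor (Rule 2), but Lamgor is never earned.

No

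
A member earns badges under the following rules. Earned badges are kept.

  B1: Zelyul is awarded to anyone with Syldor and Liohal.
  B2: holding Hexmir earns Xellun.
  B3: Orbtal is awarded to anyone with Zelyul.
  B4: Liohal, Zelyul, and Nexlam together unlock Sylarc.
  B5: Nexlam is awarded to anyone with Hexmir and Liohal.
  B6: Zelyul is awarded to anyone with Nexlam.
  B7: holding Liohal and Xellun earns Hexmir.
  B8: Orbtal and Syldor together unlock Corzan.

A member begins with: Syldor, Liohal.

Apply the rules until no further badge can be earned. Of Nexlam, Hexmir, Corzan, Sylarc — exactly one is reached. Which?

With Syldor and Liohal, Zelyul is earned (B1).
With Zelyul, Orbtal is earned (B3).
With Orbtal and Syldor, Corzan is earned (B8).
Nexlam would need Hexmir and Liohal (B5), but Hexmir is never earned. Sylarc would need Liohal, Zelyul, and Nexlam (B4), but Nexlam is never earned. Hexmir would need Liohal and Xellun (B7), but Xellun is never earned.

Corzan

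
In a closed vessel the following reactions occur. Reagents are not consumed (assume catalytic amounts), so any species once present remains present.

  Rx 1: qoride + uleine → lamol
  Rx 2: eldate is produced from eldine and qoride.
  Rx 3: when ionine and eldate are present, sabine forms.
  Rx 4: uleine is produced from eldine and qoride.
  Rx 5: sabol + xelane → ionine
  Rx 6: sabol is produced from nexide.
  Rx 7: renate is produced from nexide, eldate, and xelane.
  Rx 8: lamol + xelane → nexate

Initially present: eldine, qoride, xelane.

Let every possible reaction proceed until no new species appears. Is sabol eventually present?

No

sabol would need nexide (Rx 6), but nexide never forms.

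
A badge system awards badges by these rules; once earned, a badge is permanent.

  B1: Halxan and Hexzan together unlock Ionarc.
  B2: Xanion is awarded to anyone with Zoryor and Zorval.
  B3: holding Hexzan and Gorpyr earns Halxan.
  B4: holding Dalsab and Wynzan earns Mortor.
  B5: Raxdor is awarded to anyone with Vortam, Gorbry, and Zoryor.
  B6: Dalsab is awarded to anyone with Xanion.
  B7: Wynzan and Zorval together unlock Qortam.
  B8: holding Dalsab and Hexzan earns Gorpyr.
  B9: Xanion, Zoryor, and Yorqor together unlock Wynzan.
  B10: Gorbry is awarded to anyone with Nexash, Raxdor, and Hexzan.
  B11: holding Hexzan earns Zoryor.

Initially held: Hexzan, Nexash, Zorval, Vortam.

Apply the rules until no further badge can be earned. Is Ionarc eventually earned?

Yes

With Hexzan, Zoryor is earned (B11).
With Zoryor and Zorval, Xanion is earned (B2).
With Xanion, Dalsab is earned (B6).
With Dalsab and Hexzan, Gorpyr is earned (B8).
With Hexzan and Gorpyr, Halxan is earned (B3).
With Halxan and Hexzan, Ionarc is earned (B1).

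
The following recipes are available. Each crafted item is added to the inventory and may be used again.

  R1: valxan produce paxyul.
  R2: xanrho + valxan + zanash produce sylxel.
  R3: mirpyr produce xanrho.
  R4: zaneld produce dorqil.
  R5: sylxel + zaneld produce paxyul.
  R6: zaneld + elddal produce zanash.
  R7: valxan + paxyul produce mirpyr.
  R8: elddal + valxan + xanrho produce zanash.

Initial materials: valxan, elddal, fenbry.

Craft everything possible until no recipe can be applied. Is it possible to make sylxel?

Yes

Using R1, valxan makes paxyul.
Using R7, valxan and paxyul make mirpyr.
Using R3, mirpyr makes xanrho.
Using R8, elddal, valxan, and xanrho make zanash.
Using R2, xanrho, valxan, and zanash make sylxel.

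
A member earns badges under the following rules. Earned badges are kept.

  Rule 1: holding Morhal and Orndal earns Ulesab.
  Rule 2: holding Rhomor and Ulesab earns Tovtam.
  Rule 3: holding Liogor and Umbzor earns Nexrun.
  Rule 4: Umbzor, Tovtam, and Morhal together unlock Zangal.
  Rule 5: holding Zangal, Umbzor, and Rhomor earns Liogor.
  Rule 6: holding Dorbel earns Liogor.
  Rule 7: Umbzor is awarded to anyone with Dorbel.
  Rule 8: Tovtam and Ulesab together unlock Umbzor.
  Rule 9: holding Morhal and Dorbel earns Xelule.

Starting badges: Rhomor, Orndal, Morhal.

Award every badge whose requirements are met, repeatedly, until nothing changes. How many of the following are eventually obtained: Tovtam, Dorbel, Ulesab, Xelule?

With Morhal and Orndal, Ulesab is earned (Rule 1).
With Rhomor and Ulesab, Tovtam is earned (Rule 2).
Tovtam: reached.
No rule produces Dorbel, and it is not given.
Ulesab: reached.
Xelule would need Morhal and Dorbel (Rule 9), but Dorbel is never earned.
Reached: Tovtam and Ulesab — 2 of the 4.

2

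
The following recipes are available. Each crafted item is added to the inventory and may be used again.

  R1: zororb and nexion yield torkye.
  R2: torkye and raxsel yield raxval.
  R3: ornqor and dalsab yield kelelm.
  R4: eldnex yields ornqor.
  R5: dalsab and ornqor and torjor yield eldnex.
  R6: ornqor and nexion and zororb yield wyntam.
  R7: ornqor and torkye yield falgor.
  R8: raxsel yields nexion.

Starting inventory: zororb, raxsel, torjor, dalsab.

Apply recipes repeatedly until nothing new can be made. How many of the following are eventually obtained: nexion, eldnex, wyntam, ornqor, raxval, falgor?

2

Using R8, raxsel makes nexion.
zororb and nexion → torkye (R1).
Using R2, torkye and raxsel make raxval.
nexion: reached.
eldnex would need dalsab, ornqor, and torjor (R5), but ornqor is never obtained.
wyntam would need ornqor, nexion, and zororb (R6), but ornqor is never obtained.
ornqor would need eldnex (R4), but eldnex is never obtained.
raxval: reached.
falgor would need ornqor and torkye (R7), but ornqor is never obtained.
Reached: nexion and raxval — 2 of the 6.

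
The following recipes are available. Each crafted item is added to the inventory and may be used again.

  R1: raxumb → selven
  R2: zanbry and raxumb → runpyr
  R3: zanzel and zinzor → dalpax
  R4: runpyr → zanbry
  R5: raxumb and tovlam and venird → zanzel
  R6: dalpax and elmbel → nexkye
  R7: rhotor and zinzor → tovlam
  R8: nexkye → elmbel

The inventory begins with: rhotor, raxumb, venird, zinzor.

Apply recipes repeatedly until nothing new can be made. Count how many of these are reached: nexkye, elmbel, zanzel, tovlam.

Using R7, rhotor and zinzor make tovlam.
raxumb and tovlam and venird → zanzel (R5).
nexkye would need dalpax and elmbel (R6), but elmbel is never obtained.
elmbel would need nexkye (R8), but nexkye is never obtained.
zanzel: reached.
tovlam: reached.
Reached: zanzel and tovlam — 2 of the 4.

2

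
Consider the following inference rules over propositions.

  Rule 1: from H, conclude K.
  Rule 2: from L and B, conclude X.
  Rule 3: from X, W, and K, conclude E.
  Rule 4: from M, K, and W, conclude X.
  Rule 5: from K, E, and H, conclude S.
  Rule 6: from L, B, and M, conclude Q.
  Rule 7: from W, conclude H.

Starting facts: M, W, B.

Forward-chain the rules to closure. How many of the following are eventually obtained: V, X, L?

W holds, so H follows (Rule 7).
H holds, so K follows (Rule 1).
M, K, and W hold, so X follows (Rule 4).
No rule produces V, and it is not given.
X: reached.
No rule produces L, and it is not given.
Reached: X — 1 of the 3.

1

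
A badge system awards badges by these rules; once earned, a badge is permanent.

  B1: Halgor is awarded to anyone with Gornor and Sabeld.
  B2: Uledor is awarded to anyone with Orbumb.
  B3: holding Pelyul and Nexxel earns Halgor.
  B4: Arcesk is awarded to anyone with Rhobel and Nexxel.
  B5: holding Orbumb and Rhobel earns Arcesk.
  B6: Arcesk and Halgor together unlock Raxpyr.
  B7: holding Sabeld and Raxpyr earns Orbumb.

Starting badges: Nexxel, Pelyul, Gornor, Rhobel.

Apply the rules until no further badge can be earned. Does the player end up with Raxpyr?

Yes

With Pelyul and Nexxel, Halgor is earned (B3).
With Rhobel and Nexxel, Arcesk is earned (B4).
With Arcesk and Halgor, Raxpyr is earned (B6).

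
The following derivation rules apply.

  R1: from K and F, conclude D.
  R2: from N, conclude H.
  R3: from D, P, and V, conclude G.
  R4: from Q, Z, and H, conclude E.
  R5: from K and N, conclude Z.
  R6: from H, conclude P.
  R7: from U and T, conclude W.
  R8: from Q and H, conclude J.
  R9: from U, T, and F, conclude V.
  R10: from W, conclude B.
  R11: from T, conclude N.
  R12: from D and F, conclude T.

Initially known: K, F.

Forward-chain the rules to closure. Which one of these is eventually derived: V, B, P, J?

From K and F, R1 gives D.
D and F hold, so T follows (R12).
T holds, so N follows (R11).
N holds, so H follows (R2).
H holds, so P follows (R6).
B would need W (R10), but W is never established. V would need U, T, and F (R9), but U is never established. J would need Q and H (R8), but Q is never established.

P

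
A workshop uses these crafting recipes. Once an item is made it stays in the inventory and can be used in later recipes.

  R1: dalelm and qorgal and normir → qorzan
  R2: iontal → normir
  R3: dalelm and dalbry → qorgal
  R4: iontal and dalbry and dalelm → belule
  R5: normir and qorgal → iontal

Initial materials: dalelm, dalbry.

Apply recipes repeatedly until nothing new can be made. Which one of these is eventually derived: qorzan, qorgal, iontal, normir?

dalelm and dalbry → qorgal (R3).
iontal would need normir and qorgal (R5), but normir is never obtained. normir would need iontal (R2), but iontal is never obtained. qorzan would need dalelm, qorgal, and normir (R1), but normir is never obtained.

qorgal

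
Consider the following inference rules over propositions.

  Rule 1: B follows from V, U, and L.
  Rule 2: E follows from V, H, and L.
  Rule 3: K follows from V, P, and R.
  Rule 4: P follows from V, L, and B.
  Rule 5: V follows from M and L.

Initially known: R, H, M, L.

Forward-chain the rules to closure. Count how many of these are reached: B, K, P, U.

0

B would need V, U, and L (Rule 1), but U is never established.
K would need V, P, and R (Rule 3), but P is never established.
P would need V, L, and B (Rule 4), but B is never established.
No rule produces U, and it is not given.
None of the 4 are reached.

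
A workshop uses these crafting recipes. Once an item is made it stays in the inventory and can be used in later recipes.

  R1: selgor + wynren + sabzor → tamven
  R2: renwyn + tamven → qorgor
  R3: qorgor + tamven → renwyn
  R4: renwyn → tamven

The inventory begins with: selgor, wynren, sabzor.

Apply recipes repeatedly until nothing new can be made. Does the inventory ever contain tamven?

Yes

Using R1, selgor, wynren, and sabzor make tamven.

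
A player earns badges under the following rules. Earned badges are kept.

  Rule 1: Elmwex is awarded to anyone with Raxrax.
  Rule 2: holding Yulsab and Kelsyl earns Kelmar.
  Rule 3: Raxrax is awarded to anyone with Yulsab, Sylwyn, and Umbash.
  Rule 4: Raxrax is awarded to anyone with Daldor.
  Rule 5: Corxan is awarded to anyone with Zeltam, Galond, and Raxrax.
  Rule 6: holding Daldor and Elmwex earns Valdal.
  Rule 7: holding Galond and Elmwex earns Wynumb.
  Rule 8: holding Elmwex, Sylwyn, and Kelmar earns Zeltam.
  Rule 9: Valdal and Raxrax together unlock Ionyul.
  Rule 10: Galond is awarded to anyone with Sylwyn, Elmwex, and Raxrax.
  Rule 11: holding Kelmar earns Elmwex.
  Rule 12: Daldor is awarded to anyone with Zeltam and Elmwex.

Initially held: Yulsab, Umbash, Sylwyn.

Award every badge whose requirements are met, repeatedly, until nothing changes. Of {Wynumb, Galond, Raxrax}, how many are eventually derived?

3

With Yulsab, Sylwyn, and Umbash, Raxrax is earned (Rule 3).
With Raxrax, Elmwex is earned (Rule 1).
With Sylwyn, Elmwex, and Raxrax, Galond is earned (Rule 10).
With Galond and Elmwex, Wynumb is earned (Rule 7).
Wynumb: reached.
Galond: reached.
Raxrax: reached.
All 3 are reached.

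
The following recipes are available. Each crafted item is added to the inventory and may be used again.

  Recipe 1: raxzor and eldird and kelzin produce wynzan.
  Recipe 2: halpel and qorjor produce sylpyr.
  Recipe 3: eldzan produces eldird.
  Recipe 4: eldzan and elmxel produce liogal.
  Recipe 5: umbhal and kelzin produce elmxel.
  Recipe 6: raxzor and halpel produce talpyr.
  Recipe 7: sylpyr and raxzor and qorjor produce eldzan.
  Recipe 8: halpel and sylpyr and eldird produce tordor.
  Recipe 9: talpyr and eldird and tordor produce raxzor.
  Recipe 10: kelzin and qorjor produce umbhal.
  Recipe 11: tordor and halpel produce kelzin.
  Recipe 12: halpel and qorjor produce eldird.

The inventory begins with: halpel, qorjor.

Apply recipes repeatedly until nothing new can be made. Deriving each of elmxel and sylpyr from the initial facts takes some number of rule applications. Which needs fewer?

sylpyr

sylpyr: Using Recipe 2, halpel and qorjor make sylpyr. [1 rule application]
elmxel: Using Recipe 12, halpel and qorjor make eldird. halpel and qorjor → sylpyr (Recipe 2). halpel and sylpyr and eldird → tordor (Recipe 8). tordor and halpel → kelzin (Recipe 11). Using Recipe 10, kelzin and qorjor make umbhal. Using Recipe 5, umbhal and kelzin make elmxel. [6 rule applications]
sylpyr needs fewer.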